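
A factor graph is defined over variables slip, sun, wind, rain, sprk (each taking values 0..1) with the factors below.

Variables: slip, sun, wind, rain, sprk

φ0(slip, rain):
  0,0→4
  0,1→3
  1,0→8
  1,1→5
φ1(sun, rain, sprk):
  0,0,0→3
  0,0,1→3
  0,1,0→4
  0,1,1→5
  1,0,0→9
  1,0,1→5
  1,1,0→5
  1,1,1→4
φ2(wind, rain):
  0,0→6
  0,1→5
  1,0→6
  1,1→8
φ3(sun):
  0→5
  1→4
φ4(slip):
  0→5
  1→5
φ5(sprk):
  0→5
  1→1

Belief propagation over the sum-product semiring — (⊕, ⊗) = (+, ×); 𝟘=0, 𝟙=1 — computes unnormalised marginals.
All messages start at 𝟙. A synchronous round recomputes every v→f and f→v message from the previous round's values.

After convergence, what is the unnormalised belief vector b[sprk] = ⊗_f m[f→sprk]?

init: all messages = 𝟙 over 2 values
r1 m[φ0→slip] = [7, 13]
r1 m[φ0→rain] = [12, 8]
r1 m[φ1→sun] = [15, 23]
r1 m[φ1→rain] = [20, 18]
r1 m[φ1→sprk] = [21, 17]
r1 m[φ2→wind] = [11, 14]
r1 m[φ2→rain] = [12, 13]
r1 m[φ3→sun] = [5, 4]
r1 m[φ4→slip] = [5, 5]
r1 m[φ5→sprk] = [5, 1]
r1 m[slip→φ0] = [1, 1]
r1 m[slip→φ4] = [1, 1]
r1 m[sun→φ1] = [1, 1]
r1 m[sun→φ3] = [1, 1]
r1 m[wind→φ2] = [1, 1]
r1 m[rain→φ0] = [1, 1]
r1 m[rain→φ1] = [1, 1]
r1 m[rain→φ2] = [1, 1]
r1 m[sprk→φ1] = [1, 1]
r1 m[sprk→φ5] = [1, 1]
r2 m[φ0→slip] = [7, 13]
r2 m[φ0→rain] = [12, 8]
r2 m[φ1→sun] = [15, 23]
r2 m[φ1→rain] = [20, 18]
r2 m[φ1→sprk] = [21, 17]
r2 m[φ2→wind] = [11, 14]
r2 m[φ2→rain] = [12, 13]
r2 m[φ3→sun] = [5, 4]
r2 m[φ4→slip] = [5, 5]
r2 m[φ5→sprk] = [5, 1]
r2 m[slip→φ0] = [5, 5]
r2 m[slip→φ4] = [7, 13]
r2 m[sun→φ1] = [5, 4]
r2 m[sun→φ3] = [15, 23]
r2 m[wind→φ2] = [1, 1]
r2 m[rain→φ0] = [240, 234]
r2 m[rain→φ1] = [144, 104]
r2 m[rain→φ2] = [240, 144]
r2 m[sprk→φ1] = [5, 1]
r2 m[sprk→φ5] = [21, 17]
r3 m[φ0→slip] = [1662, 3090]
r3 m[φ0→rain] = [60, 40]
r3 m[φ1→sun] = [5192, 10216]
r3 m[φ1→rain] = [290, 241]
r3 m[φ1→sprk] = [11504, 9304]
r3 m[φ2→wind] = [2160, 2592]
r3 m[φ2→rain] = [12, 13]
r3 m[φ3→sun] = [5, 4]
r3 m[φ4→slip] = [5, 5]
r3 m[φ5→sprk] = [5, 1]
r3 m[slip→φ0] = [5, 5]
r3 m[slip→φ4] = [7, 13]
r3 m[sun→φ1] = [5, 4]
r3 m[sun→φ3] = [15, 23]
r3 m[wind→φ2] = [1, 1]
r3 m[rain→φ0] = [240, 234]
r3 m[rain→φ1] = [144, 104]
r3 m[rain→φ2] = [240, 144]
r3 m[sprk→φ1] = [5, 1]
r3 m[sprk→φ5] = [21, 17]
r4 m[φ0→slip] = [1662, 3090]
r4 m[φ0→rain] = [60, 40]
r4 m[φ1→sun] = [5192, 10216]
r4 m[φ1→rain] = [290, 241]
r4 m[φ1→sprk] = [11504, 9304]
r4 m[φ2→wind] = [2160, 2592]
r4 m[φ2→rain] = [12, 13]
r4 m[φ3→sun] = [5, 4]
r4 m[φ4→slip] = [5, 5]
r4 m[φ5→sprk] = [5, 1]
r4 m[slip→φ0] = [5, 5]
r4 m[slip→φ4] = [1662, 3090]
r4 m[sun→φ1] = [5, 4]
r4 m[sun→φ3] = [5192, 10216]
r4 m[wind→φ2] = [1, 1]
r4 m[rain→φ0] = [3480, 3133]
r4 m[rain→φ1] = [720, 520]
r4 m[rain→φ2] = [17400, 9640]
r4 m[sprk→φ1] = [5, 1]
r4 m[sprk→φ5] = [11504, 9304]
r5 m[φ0→slip] = [23319, 43505]
r5 m[φ0→rain] = [60, 40]
r5 m[φ1→sun] = [25960, 51080]
r5 m[φ1→rain] = [290, 241]
r5 m[φ1→sprk] = [57520, 46520]
r5 m[φ2→wind] = [152600, 181520]
r5 m[φ2→rain] = [12, 13]
r5 m[φ3→sun] = [5, 4]
r5 m[φ4→slip] = [5, 5]
r5 m[φ5→sprk] = [5, 1]
r5 m[slip→φ0] = [5, 5]
r5 m[slip→φ4] = [1662, 3090]
r5 m[sun→φ1] = [5, 4]
r5 m[sun→φ3] = [5192, 10216]
r5 m[wind→φ2] = [1, 1]
r5 m[rain→φ0] = [3480, 3133]
r5 m[rain→φ1] = [720, 520]
r5 m[rain→φ2] = [17400, 9640]
r5 m[sprk→φ1] = [5, 1]
r5 m[sprk→φ5] = [11504, 9304]
r6 m[φ0→slip] = [23319, 43505]
r6 m[φ0→rain] = [60, 40]
r6 m[φ1→sun] = [25960, 51080]
r6 m[φ1→rain] = [290, 241]
r6 m[φ1→sprk] = [57520, 46520]
r6 m[φ2→wind] = [152600, 181520]
r6 m[φ2→rain] = [12, 13]
r6 m[φ3→sun] = [5, 4]
r6 m[φ4→slip] = [5, 5]
r6 m[φ5→sprk] = [5, 1]
r6 m[slip→φ0] = [5, 5]
r6 m[slip→φ4] = [23319, 43505]
r6 m[sun→φ1] = [5, 4]
r6 m[sun→φ3] = [25960, 51080]
r6 m[wind→φ2] = [1, 1]
r6 m[rain→φ0] = [3480, 3133]
r6 m[rain→φ1] = [720, 520]
r6 m[rain→φ2] = [17400, 9640]
r6 m[sprk→φ1] = [5, 1]
r6 m[sprk→φ5] = [57520, 46520]
r7 m[φ0→slip] = [23319, 43505]
r7 m[φ0→rain] = [60, 40]
r7 m[φ1→sun] = [25960, 51080]
r7 m[φ1→rain] = [290, 241]
r7 m[φ1→sprk] = [57520, 46520]
r7 m[φ2→wind] = [152600, 181520]
r7 m[φ2→rain] = [12, 13]
r7 m[φ3→sun] = [5, 4]
r7 m[φ4→slip] = [5, 5]
r7 m[φ5→sprk] = [5, 1]
r7 m[slip→φ0] = [5, 5]
r7 m[slip→φ4] = [23319, 43505]
r7 m[sun→φ1] = [5, 4]
r7 m[sun→φ3] = [25960, 51080]
r7 m[wind→φ2] = [1, 1]
r7 m[rain→φ0] = [3480, 3133]
r7 m[rain→φ1] = [720, 520]
r7 m[rain→φ2] = [17400, 9640]
r7 m[sprk→φ1] = [5, 1]
r7 m[sprk→φ5] = [57520, 46520]
fixed point reached at round 7
b[sprk] = ⊗ incoming = [287600, 46520]

b[sprk] = [287600, 46520]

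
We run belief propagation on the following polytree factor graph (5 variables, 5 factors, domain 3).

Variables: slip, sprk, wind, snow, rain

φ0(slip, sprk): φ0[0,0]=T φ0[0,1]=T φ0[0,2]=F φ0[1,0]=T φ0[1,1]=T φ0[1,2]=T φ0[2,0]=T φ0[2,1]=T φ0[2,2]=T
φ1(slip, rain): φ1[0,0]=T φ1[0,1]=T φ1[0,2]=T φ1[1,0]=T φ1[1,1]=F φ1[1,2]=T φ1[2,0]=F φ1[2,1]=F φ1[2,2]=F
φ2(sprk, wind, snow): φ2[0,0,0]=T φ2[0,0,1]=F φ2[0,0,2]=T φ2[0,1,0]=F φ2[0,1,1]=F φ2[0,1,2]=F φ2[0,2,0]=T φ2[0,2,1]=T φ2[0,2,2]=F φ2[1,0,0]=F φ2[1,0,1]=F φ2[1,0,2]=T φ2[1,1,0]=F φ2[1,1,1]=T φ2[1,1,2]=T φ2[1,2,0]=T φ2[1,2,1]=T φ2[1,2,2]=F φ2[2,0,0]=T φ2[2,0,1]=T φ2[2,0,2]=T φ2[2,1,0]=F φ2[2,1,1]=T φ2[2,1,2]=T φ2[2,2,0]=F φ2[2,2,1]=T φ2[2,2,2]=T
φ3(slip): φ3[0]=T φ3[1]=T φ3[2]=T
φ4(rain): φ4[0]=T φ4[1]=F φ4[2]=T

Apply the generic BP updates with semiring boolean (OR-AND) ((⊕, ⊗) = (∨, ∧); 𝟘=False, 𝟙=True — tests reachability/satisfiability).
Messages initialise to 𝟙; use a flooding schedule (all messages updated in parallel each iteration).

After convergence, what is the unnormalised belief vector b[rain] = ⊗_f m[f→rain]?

init: all messages = 𝟙 over 3 values
r1 m[φ0→slip] = [T, T, T]
r1 m[φ0→sprk] = [T, T, T]
r1 m[φ1→slip] = [T, T, F]
r1 m[φ1→rain] = [T, T, T]
r1 m[φ2→sprk] = [T, T, T]
r1 m[φ2→wind] = [T, T, T]
r1 m[φ2→snow] = [T, T, T]
r1 m[φ3→slip] = [T, T, T]
r1 m[φ4→rain] = [T, F, T]
r1 m[slip→φ0] = [T, T, T]
r1 m[slip→φ1] = [T, T, T]
r1 m[slip→φ3] = [T, T, T]
r1 m[sprk→φ0] = [T, T, T]
r1 m[sprk→φ2] = [T, T, T]
r1 m[wind→φ2] = [T, T, T]
r1 m[snow→φ2] = [T, T, T]
r1 m[rain→φ1] = [T, T, T]
r1 m[rain→φ4] = [T, T, T]
r2 m[φ0→slip] = [T, T, T]
r2 m[φ0→sprk] = [T, T, T]
r2 m[φ1→slip] = [T, T, F]
r2 m[φ1→rain] = [T, T, T]
r2 m[φ2→sprk] = [T, T, T]
r2 m[φ2→wind] = [T, T, T]
r2 m[φ2→snow] = [T, T, T]
r2 m[φ3→slip] = [T, T, T]
r2 m[φ4→rain] = [T, F, T]
r2 m[slip→φ0] = [T, T, F]
r2 m[slip→φ1] = [T, T, T]
r2 m[slip→φ3] = [T, T, F]
r2 m[sprk→φ0] = [T, T, T]
r2 m[sprk→φ2] = [T, T, T]
r2 m[wind→φ2] = [T, T, T]
r2 m[snow→φ2] = [T, T, T]
r2 m[rain→φ1] = [T, F, T]
r2 m[rain→φ4] = [T, T, T]
r3 m[φ0→slip] = [T, T, T]
r3 m[φ0→sprk] = [T, T, T]
r3 m[φ1→slip] = [T, T, F]
r3 m[φ1→rain] = [T, T, T]
r3 m[φ2→sprk] = [T, T, T]
r3 m[φ2→wind] = [T, T, T]
r3 m[φ2→snow] = [T, T, T]
r3 m[φ3→slip] = [T, T, T]
r3 m[φ4→rain] = [T, F, T]
r3 m[slip→φ0] = [T, T, F]
r3 m[slip→φ1] = [T, T, T]
r3 m[slip→φ3] = [T, T, F]
r3 m[sprk→φ0] = [T, T, T]
r3 m[sprk→φ2] = [T, T, T]
r3 m[wind→φ2] = [T, T, T]
r3 m[snow→φ2] = [T, T, T]
r3 m[rain→φ1] = [T, F, T]
r3 m[rain→φ4] = [T, T, T]
fixed point reached at round 3
b[rain] = ⊗ incoming = [T, F, T]

b[rain] = [T, F, T]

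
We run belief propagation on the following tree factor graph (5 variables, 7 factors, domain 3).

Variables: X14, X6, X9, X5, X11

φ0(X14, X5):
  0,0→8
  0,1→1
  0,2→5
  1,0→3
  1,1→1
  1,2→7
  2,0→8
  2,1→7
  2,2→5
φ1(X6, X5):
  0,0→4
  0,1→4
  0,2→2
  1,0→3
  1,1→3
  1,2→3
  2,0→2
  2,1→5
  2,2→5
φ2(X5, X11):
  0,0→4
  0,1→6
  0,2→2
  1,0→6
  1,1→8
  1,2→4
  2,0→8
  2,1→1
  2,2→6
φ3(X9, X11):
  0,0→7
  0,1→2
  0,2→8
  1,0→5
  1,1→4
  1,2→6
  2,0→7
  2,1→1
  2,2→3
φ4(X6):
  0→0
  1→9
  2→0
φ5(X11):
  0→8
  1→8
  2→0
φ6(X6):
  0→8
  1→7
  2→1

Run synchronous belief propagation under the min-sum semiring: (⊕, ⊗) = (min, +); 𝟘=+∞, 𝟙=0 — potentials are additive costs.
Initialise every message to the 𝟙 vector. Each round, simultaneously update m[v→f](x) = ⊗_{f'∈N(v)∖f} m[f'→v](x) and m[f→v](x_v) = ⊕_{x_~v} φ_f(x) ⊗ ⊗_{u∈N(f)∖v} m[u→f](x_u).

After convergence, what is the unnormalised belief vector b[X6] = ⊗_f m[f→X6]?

init: all messages = 𝟙 over 3 values
r1 m[φ0→X14] = [1, 1, 5]
r1 m[φ0→X5] = [3, 1, 5]
r1 m[φ1→X6] = [2, 3, 2]
r1 m[φ1→X5] = [2, 3, 2]
r1 m[φ2→X5] = [2, 4, 1]
r1 m[φ2→X11] = [4, 1, 2]
r1 m[φ3→X9] = [2, 4, 1]
r1 m[φ3→X11] = [5, 1, 3]
r1 m[φ4→X6] = [0, 9, 0]
r1 m[φ5→X11] = [8, 8, 0]
r1 m[φ6→X6] = [8, 7, 1]
r1 m[X14→φ0] = [0, 0, 0]
r1 m[X6→φ1] = [0, 0, 0]
r1 m[X6→φ4] = [0, 0, 0]
r1 m[X6→φ6] = [0, 0, 0]
r1 m[X9→φ3] = [0, 0, 0]
r1 m[X5→φ0] = [0, 0, 0]
r1 m[X5→φ1] = [0, 0, 0]
r1 m[X5→φ2] = [0, 0, 0]
r1 m[X11→φ2] = [0, 0, 0]
r1 m[X11→φ3] = [0, 0, 0]
r1 m[X11→φ5] = [0, 0, 0]
r2 m[φ0→X14] = [1, 1, 5]
r2 m[φ0→X5] = [3, 1, 5]
r2 m[φ1→X6] = [2, 3, 2]
r2 m[φ1→X5] = [2, 3, 2]
r2 m[φ2→X5] = [2, 4, 1]
r2 m[φ2→X11] = [4, 1, 2]
r2 m[φ3→X9] = [2, 4, 1]
r2 m[φ3→X11] = [5, 1, 3]
r2 m[φ4→X6] = [0, 9, 0]
r2 m[φ5→X11] = [8, 8, 0]
r2 m[φ6→X6] = [8, 7, 1]
r2 m[X14→φ0] = [0, 0, 0]
r2 m[X6→φ1] = [8, 16, 1]
r2 m[X6→φ4] = [10, 10, 3]
r2 m[X6→φ6] = [2, 12, 2]
r2 m[X9→φ3] = [0, 0, 0]
r2 m[X5→φ0] = [4, 7, 3]
r2 m[X5→φ1] = [5, 5, 6]
r2 m[X5→φ2] = [5, 4, 7]
r2 m[X11→φ2] = [13, 9, 3]
r2 m[X11→φ3] = [12, 9, 2]
r2 m[X11→φ5] = [9, 2, 5]
r3 m[φ0→X14] = [8, 7, 8]
r3 m[φ0→X5] = [3, 1, 5]
r3 m[φ1→X6] = [8, 8, 7]
r3 m[φ1→X5] = [3, 6, 6]
r3 m[φ2→X5] = [5, 7, 9]
r3 m[φ2→X11] = [9, 8, 7]
r3 m[φ3→X9] = [10, 8, 5]
r3 m[φ3→X11] = [5, 1, 3]
r3 m[φ4→X6] = [0, 9, 0]
r3 m[φ5→X11] = [8, 8, 0]
r3 m[φ6→X6] = [8, 7, 1]
r3 m[X14→φ0] = [0, 0, 0]
r3 m[X6→φ1] = [8, 16, 1]
r3 m[X6→φ4] = [10, 10, 3]
r3 m[X6→φ6] = [2, 12, 2]
r3 m[X9→φ3] = [0, 0, 0]
r3 m[X5→φ0] = [4, 7, 3]
r3 m[X5→φ1] = [5, 5, 6]
r3 m[X5→φ2] = [5, 4, 7]
r3 m[X11→φ2] = [13, 9, 3]
r3 m[X11→φ3] = [12, 9, 2]
r3 m[X11→φ5] = [9, 2, 5]
r4 m[φ0→X14] = [8, 7, 8]
r4 m[φ0→X5] = [3, 1, 5]
r4 m[φ1→X6] = [8, 8, 7]
r4 m[φ1→X5] = [3, 6, 6]
r4 m[φ2→X5] = [5, 7, 9]
r4 m[φ2→X11] = [9, 8, 7]
r4 m[φ3→X9] = [10, 8, 5]
r4 m[φ3→X11] = [5, 1, 3]
r4 m[φ4→X6] = [0, 9, 0]
r4 m[φ5→X11] = [8, 8, 0]
r4 m[φ6→X6] = [8, 7, 1]
r4 m[X14→φ0] = [0, 0, 0]
r4 m[X6→φ1] = [8, 16, 1]
r4 m[X6→φ4] = [16, 15, 8]
r4 m[X6→φ6] = [8, 17, 7]
r4 m[X9→φ3] = [0, 0, 0]
r4 m[X5→φ0] = [8, 13, 15]
r4 m[X5→φ1] = [8, 8, 14]
r4 m[X5→φ2] = [6, 7, 11]
r4 m[X11→φ2] = [13, 9, 3]
r4 m[X11→φ3] = [17, 16, 7]
r4 m[X11→φ5] = [14, 9, 10]
r5 m[φ0→X14] = [14, 11, 16]
r5 m[φ0→X5] = [3, 1, 5]
r5 m[φ1→X6] = [12, 11, 10]
r5 m[φ1→X5] = [3, 6, 6]
r5 m[φ2→X5] = [5, 7, 9]
r5 m[φ2→X11] = [10, 12, 8]
r5 m[φ3→X9] = [15, 13, 10]
r5 m[φ3→X11] = [5, 1, 3]
r5 m[φ4→X6] = [0, 9, 0]
r5 m[φ5→X11] = [8, 8, 0]
r5 m[φ6→X6] = [8, 7, 1]
r5 m[X14→φ0] = [0, 0, 0]
r5 m[X6→φ1] = [8, 16, 1]
r5 m[X6→φ4] = [16, 15, 8]
r5 m[X6→φ6] = [8, 17, 7]
r5 m[X9→φ3] = [0, 0, 0]
r5 m[X5→φ0] = [8, 13, 15]
r5 m[X5→φ1] = [8, 8, 14]
r5 m[X5→φ2] = [6, 7, 11]
r5 m[X11→φ2] = [13, 9, 3]
r5 m[X11→φ3] = [17, 16, 7]
r5 m[X11→φ5] = [14, 9, 10]
r6 m[φ0→X14] = [14, 11, 16]
r6 m[φ0→X5] = [3, 1, 5]
r6 m[φ1→X6] = [12, 11, 10]
r6 m[φ1→X5] = [3, 6, 6]
r6 m[φ2→X5] = [5, 7, 9]
r6 m[φ2→X11] = [10, 12, 8]
r6 m[φ3→X9] = [15, 13, 10]
r6 m[φ3→X11] = [5, 1, 3]
r6 m[φ4→X6] = [0, 9, 0]
r6 m[φ5→X11] = [8, 8, 0]
r6 m[φ6→X6] = [8, 7, 1]
r6 m[X14→φ0] = [0, 0, 0]
r6 m[X6→φ1] = [8, 16, 1]
r6 m[X6→φ4] = [20, 18, 11]
r6 m[X6→φ6] = [12, 20, 10]
r6 m[X9→φ3] = [0, 0, 0]
r6 m[X5→φ0] = [8, 13, 15]
r6 m[X5→φ1] = [8, 8, 14]
r6 m[X5→φ2] = [6, 7, 11]
r6 m[X11→φ2] = [13, 9, 3]
r6 m[X11→φ3] = [18, 20, 8]
r6 m[X11→φ5] = [15, 13, 11]
r7 m[φ0→X14] = [14, 11, 16]
r7 m[φ0→X5] = [3, 1, 5]
r7 m[φ1→X6] = [12, 11, 10]
r7 m[φ1→X5] = [3, 6, 6]
r7 m[φ2→X5] = [5, 7, 9]
r7 m[φ2→X11] = [10, 12, 8]
r7 m[φ3→X9] = [16, 14, 11]
r7 m[φ3→X11] = [5, 1, 3]
r7 m[φ4→X6] = [0, 9, 0]
r7 m[φ5→X11] = [8, 8, 0]
r7 m[φ6→X6] = [8, 7, 1]
r7 m[X14→φ0] = [0, 0, 0]
r7 m[X6→φ1] = [8, 16, 1]
r7 m[X6→φ4] = [20, 18, 11]
r7 m[X6→φ6] = [12, 20, 10]
r7 m[X9→φ3] = [0, 0, 0]
r7 m[X5→φ0] = [8, 13, 15]
r7 m[X5→φ1] = [8, 8, 14]
r7 m[X5→φ2] = [6, 7, 11]
r7 m[X11→φ2] = [13, 9, 3]
r7 m[X11→φ3] = [18, 20, 8]
r7 m[X11→φ5] = [15, 13, 11]
r8 m[φ0→X14] = [14, 11, 16]
r8 m[φ0→X5] = [3, 1, 5]
r8 m[φ1→X6] = [12, 11, 10]
r8 m[φ1→X5] = [3, 6, 6]
r8 m[φ2→X5] = [5, 7, 9]
r8 m[φ2→X11] = [10, 12, 8]
r8 m[φ3→X9] = [16, 14, 11]
r8 m[φ3→X11] = [5, 1, 3]
r8 m[φ4→X6] = [0, 9, 0]
r8 m[φ5→X11] = [8, 8, 0]
r8 m[φ6→X6] = [8, 7, 1]
r8 m[X14→φ0] = [0, 0, 0]
r8 m[X6→φ1] = [8, 16, 1]
r8 m[X6→φ4] = [20, 18, 11]
r8 m[X6→φ6] = [12, 20, 10]
r8 m[X9→φ3] = [0, 0, 0]
r8 m[X5→φ0] = [8, 13, 15]
r8 m[X5→φ1] = [8, 8, 14]
r8 m[X5→φ2] = [6, 7, 11]
r8 m[X11→φ2] = [13, 9, 3]
r8 m[X11→φ3] = [18, 20, 8]
r8 m[X11→φ5] = [15, 13, 11]
fixed point reached at round 8
b[X6] = ⊗ incoming = [20, 27, 11]

b[X6] = [20, 27, 11]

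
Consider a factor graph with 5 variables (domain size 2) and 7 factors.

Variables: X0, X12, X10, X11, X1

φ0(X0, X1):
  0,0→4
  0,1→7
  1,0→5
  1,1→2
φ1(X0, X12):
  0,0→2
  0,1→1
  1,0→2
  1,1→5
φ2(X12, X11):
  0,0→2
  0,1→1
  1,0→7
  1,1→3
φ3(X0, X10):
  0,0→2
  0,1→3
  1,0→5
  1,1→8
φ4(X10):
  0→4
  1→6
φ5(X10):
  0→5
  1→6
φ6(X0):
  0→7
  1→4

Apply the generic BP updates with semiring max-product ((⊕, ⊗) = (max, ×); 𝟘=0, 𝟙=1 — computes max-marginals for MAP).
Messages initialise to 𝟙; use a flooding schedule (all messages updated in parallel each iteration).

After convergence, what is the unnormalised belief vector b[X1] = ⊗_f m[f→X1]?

b[X1] = [201600, 80640]

init: all messages = 𝟙 over 2 values
r1 m[φ0→X0] = [7, 5]
r1 m[φ0→X1] = [5, 7]
r1 m[φ1→X0] = [2, 5]
r1 m[φ1→X12] = [2, 5]
r1 m[φ2→X12] = [2, 7]
r1 m[φ2→X11] = [7, 3]
r1 m[φ3→X0] = [3, 8]
r1 m[φ3→X10] = [5, 8]
r1 m[φ4→X10] = [4, 6]
r1 m[φ5→X10] = [5, 6]
r1 m[φ6→X0] = [7, 4]
r1 m[X0→φ0] = [1, 1]
r1 m[X0→φ1] = [1, 1]
r1 m[X0→φ3] = [1, 1]
r1 m[X0→φ6] = [1, 1]
r1 m[X12→φ1] = [1, 1]
r1 m[X12→φ2] = [1, 1]
r1 m[X10→φ3] = [1, 1]
r1 m[X10→φ4] = [1, 1]
r1 m[X10→φ5] = [1, 1]
r1 m[X11→φ2] = [1, 1]
r1 m[X1→φ0] = [1, 1]
r2 m[φ0→X0] = [7, 5]
r2 m[φ0→X1] = [5, 7]
r2 m[φ1→X0] = [2, 5]
r2 m[φ1→X12] = [2, 5]
r2 m[φ2→X12] = [2, 7]
r2 m[φ2→X11] = [7, 3]
r2 m[φ3→X0] = [3, 8]
r2 m[φ3→X10] = [5, 8]
r2 m[φ4→X10] = [4, 6]
r2 m[φ5→X10] = [5, 6]
r2 m[φ6→X0] = [7, 4]
r2 m[X0→φ0] = [42, 160]
r2 m[X0→φ1] = [147, 160]
r2 m[X0→φ3] = [98, 100]
r2 m[X0→φ6] = [42, 200]
r2 m[X12→φ1] = [2, 7]
r2 m[X12→φ2] = [2, 5]
r2 m[X10→φ3] = [20, 36]
r2 m[X10→φ4] = [25, 48]
r2 m[X10→φ5] = [20, 48]
r2 m[X11→φ2] = [1, 1]
r2 m[X1→φ0] = [1, 1]
r3 m[φ0→X0] = [7, 5]
r3 m[φ0→X1] = [800, 320]
r3 m[φ1→X0] = [7, 35]
r3 m[φ1→X12] = [320, 800]
r3 m[φ2→X12] = [2, 7]
r3 m[φ2→X11] = [35, 15]
r3 m[φ3→X0] = [108, 288]
r3 m[φ3→X10] = [500, 800]
r3 m[φ4→X10] = [4, 6]
r3 m[φ5→X10] = [5, 6]
r3 m[φ6→X0] = [7, 4]
r3 m[X0→φ0] = [42, 160]
r3 m[X0→φ1] = [147, 160]
r3 m[X0→φ3] = [98, 100]
r3 m[X0→φ6] = [42, 200]
r3 m[X12→φ1] = [2, 7]
r3 m[X12→φ2] = [2, 5]
r3 m[X10→φ3] = [20, 36]
r3 m[X10→φ4] = [25, 48]
r3 m[X10→φ5] = [20, 48]
r3 m[X11→φ2] = [1, 1]
r3 m[X1→φ0] = [1, 1]
r4 m[φ0→X0] = [7, 5]
r4 m[φ0→X1] = [800, 320]
r4 m[φ1→X0] = [7, 35]
r4 m[φ1→X12] = [320, 800]
r4 m[φ2→X12] = [2, 7]
r4 m[φ2→X11] = [35, 15]
r4 m[φ3→X0] = [108, 288]
r4 m[φ3→X10] = [500, 800]
r4 m[φ4→X10] = [4, 6]
r4 m[φ5→X10] = [5, 6]
r4 m[φ6→X0] = [7, 4]
r4 m[X0→φ0] = [5292, 40320]
r4 m[X0→φ1] = [5292, 5760]
r4 m[X0→φ3] = [343, 700]
r4 m[X0→φ6] = [5292, 50400]
r4 m[X12→φ1] = [2, 7]
r4 m[X12→φ2] = [320, 800]
r4 m[X10→φ3] = [20, 36]
r4 m[X10→φ4] = [2500, 4800]
r4 m[X10→φ5] = [2000, 4800]
r4 m[X11→φ2] = [1, 1]
r4 m[X1→φ0] = [1, 1]
r5 m[φ0→X0] = [7, 5]
r5 m[φ0→X1] = [201600, 80640]
r5 m[φ1→X0] = [7, 35]
r5 m[φ1→X12] = [11520, 28800]
r5 m[φ2→X12] = [2, 7]
r5 m[φ2→X11] = [5600, 2400]
r5 m[φ3→X0] = [108, 288]
r5 m[φ3→X10] = [3500, 5600]
r5 m[φ4→X10] = [4, 6]
r5 m[φ5→X10] = [5, 6]
r5 m[φ6→X0] = [7, 4]
r5 m[X0→φ0] = [5292, 40320]
r5 m[X0→φ1] = [5292, 5760]
r5 m[X0→φ3] = [343, 700]
r5 m[X0→φ6] = [5292, 50400]
r5 m[X12→φ1] = [2, 7]
r5 m[X12→φ2] = [320, 800]
r5 m[X10→φ3] = [20, 36]
r5 m[X10→φ4] = [2500, 4800]
r5 m[X10→φ5] = [2000, 4800]
r5 m[X11→φ2] = [1, 1]
r5 m[X1→φ0] = [1, 1]
r6 m[φ0→X0] = [7, 5]
r6 m[φ0→X1] = [201600, 80640]
r6 m[φ1→X0] = [7, 35]
r6 m[φ1→X12] = [11520, 28800]
r6 m[φ2→X12] = [2, 7]
r6 m[φ2→X11] = [5600, 2400]
r6 m[φ3→X0] = [108, 288]
r6 m[φ3→X10] = [3500, 5600]
r6 m[φ4→X10] = [4, 6]
r6 m[φ5→X10] = [5, 6]
r6 m[φ6→X0] = [7, 4]
r6 m[X0→φ0] = [5292, 40320]
r6 m[X0→φ1] = [5292, 5760]
r6 m[X0→φ3] = [343, 700]
r6 m[X0→φ6] = [5292, 50400]
r6 m[X12→φ1] = [2, 7]
r6 m[X12→φ2] = [11520, 28800]
r6 m[X10→φ3] = [20, 36]
r6 m[X10→φ4] = [17500, 33600]
r6 m[X10→φ5] = [14000, 33600]
r6 m[X11→φ2] = [1, 1]
r6 m[X1→φ0] = [1, 1]
r7 m[φ0→X0] = [7, 5]
r7 m[φ0→X1] = [201600, 80640]
r7 m[φ1→X0] = [7, 35]
r7 m[φ1→X12] = [11520, 28800]
r7 m[φ2→X12] = [2, 7]
r7 m[φ2→X11] = [201600, 86400]
r7 m[φ3→X0] = [108, 288]
r7 m[φ3→X10] = [3500, 5600]
r7 m[φ4→X10] = [4, 6]
r7 m[φ5→X10] = [5, 6]
r7 m[φ6→X0] = [7, 4]
r7 m[X0→φ0] = [5292, 40320]
r7 m[X0→φ1] = [5292, 5760]
r7 m[X0→φ3] = [343, 700]
r7 m[X0→φ6] = [5292, 50400]
r7 m[X12→φ1] = [2, 7]
r7 m[X12→φ2] = [11520, 28800]
r7 m[X10→φ3] = [20, 36]
r7 m[X10→φ4] = [17500, 33600]
r7 m[X10→φ5] = [14000, 33600]
r7 m[X11→φ2] = [1, 1]
r7 m[X1→φ0] = [1, 1]
r8 m[φ0→X0] = [7, 5]
r8 m[φ0→X1] = [201600, 80640]
r8 m[φ1→X0] = [7, 35]
r8 m[φ1→X12] = [11520, 28800]
r8 m[φ2→X12] = [2, 7]
r8 m[φ2→X11] = [201600, 86400]
r8 m[φ3→X0] = [108, 288]
r8 m[φ3→X10] = [3500, 5600]
r8 m[φ4→X10] = [4, 6]
r8 m[φ5→X10] = [5, 6]
r8 m[φ6→X0] = [7, 4]
r8 m[X0→φ0] = [5292, 40320]
r8 m[X0→φ1] = [5292, 5760]
r8 m[X0→φ3] = [343, 700]
r8 m[X0→φ6] = [5292, 50400]
r8 m[X12→φ1] = [2, 7]
r8 m[X12→φ2] = [11520, 28800]
r8 m[X10→φ3] = [20, 36]
r8 m[X10→φ4] = [17500, 33600]
r8 m[X10→φ5] = [14000, 33600]
r8 m[X11→φ2] = [1, 1]
r8 m[X1→φ0] = [1, 1]
fixed point reached at round 8
b[X1] = ⊗ incoming = [201600, 80640]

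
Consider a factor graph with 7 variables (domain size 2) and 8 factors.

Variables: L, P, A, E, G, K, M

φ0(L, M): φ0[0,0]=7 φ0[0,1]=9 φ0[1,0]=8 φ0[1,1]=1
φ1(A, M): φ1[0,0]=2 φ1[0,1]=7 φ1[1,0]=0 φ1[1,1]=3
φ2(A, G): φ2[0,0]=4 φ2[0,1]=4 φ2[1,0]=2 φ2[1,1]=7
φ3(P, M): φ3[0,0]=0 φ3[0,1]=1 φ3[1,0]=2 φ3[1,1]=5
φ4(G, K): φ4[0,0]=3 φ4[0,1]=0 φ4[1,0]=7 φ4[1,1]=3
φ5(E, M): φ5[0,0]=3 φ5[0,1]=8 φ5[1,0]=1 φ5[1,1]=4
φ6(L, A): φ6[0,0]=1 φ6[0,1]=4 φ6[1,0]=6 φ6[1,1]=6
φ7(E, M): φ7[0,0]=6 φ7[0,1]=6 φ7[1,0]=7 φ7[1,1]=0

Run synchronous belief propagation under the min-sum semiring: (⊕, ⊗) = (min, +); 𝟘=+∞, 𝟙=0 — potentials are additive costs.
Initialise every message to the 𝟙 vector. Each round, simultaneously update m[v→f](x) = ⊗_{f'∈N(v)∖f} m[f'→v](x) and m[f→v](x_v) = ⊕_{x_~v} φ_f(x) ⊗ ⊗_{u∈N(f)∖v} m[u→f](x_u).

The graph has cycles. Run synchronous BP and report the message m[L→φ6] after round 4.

init: all messages = 𝟙 over 2 values
r1 m[φ0→L] = [7, 1]
r1 m[φ0→M] = [7, 1]
r1 m[φ1→A] = [2, 0]
r1 m[φ1→M] = [0, 3]
r1 m[φ2→A] = [4, 2]
r1 m[φ2→G] = [2, 4]
r1 m[φ3→P] = [0, 2]
r1 m[φ3→M] = [0, 1]
r1 m[φ4→G] = [0, 3]
r1 m[φ4→K] = [3, 0]
r1 m[φ5→E] = [3, 1]
r1 m[φ5→M] = [1, 4]
r1 m[φ6→L] = [1, 6]
r1 m[φ6→A] = [1, 4]
r1 m[φ7→E] = [6, 0]
r1 m[φ7→M] = [6, 0]
r1 m[L→φ0] = [0, 0]
r1 m[L→φ6] = [0, 0]
r1 m[P→φ3] = [0, 0]
r1 m[A→φ1] = [0, 0]
r1 m[A→φ2] = [0, 0]
r1 m[A→φ6] = [0, 0]
r1 m[E→φ5] = [0, 0]
r1 m[E→φ7] = [0, 0]
r1 m[G→φ2] = [0, 0]
r1 m[G→φ4] = [0, 0]
r1 m[K→φ4] = [0, 0]
r1 m[M→φ0] = [0, 0]
r1 m[M→φ1] = [0, 0]
r1 m[M→φ3] = [0, 0]
r1 m[M→φ5] = [0, 0]
r1 m[M→φ7] = [0, 0]
r2 m[φ0→L] = [7, 1]
r2 m[φ0→M] = [7, 1]
r2 m[φ1→A] = [2, 0]
r2 m[φ1→M] = [0, 3]
r2 m[φ2→A] = [4, 2]
r2 m[φ2→G] = [2, 4]
r2 m[φ3→P] = [0, 2]
r2 m[φ3→M] = [0, 1]
r2 m[φ4→G] = [0, 3]
r2 m[φ4→K] = [3, 0]
r2 m[φ5→E] = [3, 1]
r2 m[φ5→M] = [1, 4]
r2 m[φ6→L] = [1, 6]
r2 m[φ6→A] = [1, 4]
r2 m[φ7→E] = [6, 0]
r2 m[φ7→M] = [6, 0]
r2 m[L→φ0] = [1, 6]
r2 m[L→φ6] = [7, 1]
r2 m[P→φ3] = [0, 0]
r2 m[A→φ1] = [5, 6]
r2 m[A→φ2] = [3, 4]
r2 m[A→φ6] = [6, 2]
r2 m[E→φ5] = [6, 0]
r2 m[E→φ7] = [3, 1]
r2 m[G→φ2] = [0, 3]
r2 m[G→φ4] = [2, 4]
r2 m[K→φ4] = [0, 0]
r2 m[M→φ0] = [7, 8]
r2 m[M→φ1] = [14, 6]
r2 m[M→φ3] = [14, 8]
r2 m[M→φ5] = [13, 5]
r2 m[M→φ7] = [8, 9]
r3 m[φ0→L] = [14, 9]
r3 m[φ0→M] = [8, 7]
r3 m[φ1→A] = [13, 9]
r3 m[φ1→M] = [6, 9]
r3 m[φ2→A] = [4, 2]
r3 m[φ2→G] = [6, 7]
r3 m[φ3→P] = [9, 13]
r3 m[φ3→M] = [0, 1]
r3 m[φ4→G] = [0, 3]
r3 m[φ4→K] = [5, 2]
r3 m[φ5→E] = [13, 9]
r3 m[φ5→M] = [1, 4]
r3 m[φ6→L] = [6, 8]
r3 m[φ6→A] = [7, 7]
r3 m[φ7→E] = [14, 9]
r3 m[φ7→M] = [8, 1]
r3 m[L→φ0] = [1, 6]
r3 m[L→φ6] = [7, 1]
r3 m[P→φ3] = [0, 0]
r3 m[A→φ1] = [5, 6]
r3 m[A→φ2] = [3, 4]
r3 m[A→φ6] = [6, 2]
r3 m[E→φ5] = [6, 0]
r3 m[E→φ7] = [3, 1]
r3 m[G→φ2] = [0, 3]
r3 m[G→φ4] = [2, 4]
r3 m[K→φ4] = [0, 0]
r3 m[M→φ0] = [7, 8]
r3 m[M→φ1] = [14, 6]
r3 m[M→φ3] = [14, 8]
r3 m[M→φ5] = [13, 5]
r3 m[M→φ7] = [8, 9]
r4 m[φ0→L] = [14, 9]
r4 m[φ0→M] = [8, 7]
r4 m[φ1→A] = [13, 9]
r4 m[φ1→M] = [6, 9]
r4 m[φ2→A] = [4, 2]
r4 m[φ2→G] = [6, 7]
r4 m[φ3→P] = [9, 13]
r4 m[φ3→M] = [0, 1]
r4 m[φ4→G] = [0, 3]
r4 m[φ4→K] = [5, 2]
r4 m[φ5→E] = [13, 9]
r4 m[φ5→M] = [1, 4]
r4 m[φ6→L] = [6, 8]
r4 m[φ6→A] = [7, 7]
r4 m[φ7→E] = [14, 9]
r4 m[φ7→M] = [8, 1]
r4 m[L→φ0] = [6, 8]
r4 m[L→φ6] = [14, 9]
r4 m[P→φ3] = [0, 0]
r4 m[A→φ1] = [11, 9]
r4 m[A→φ2] = [20, 16]
r4 m[A→φ6] = [17, 11]
r4 m[E→φ5] = [14, 9]
r4 m[E→φ7] = [13, 9]
r4 m[G→φ2] = [0, 3]
r4 m[G→φ4] = [6, 7]
r4 m[K→φ4] = [0, 0]
r4 m[M→φ0] = [15, 15]
r4 m[M→φ1] = [17, 13]
r4 m[M→φ3] = [23, 21]
r4 m[M→φ5] = [22, 18]
r4 m[M→φ7] = [15, 21]

message @ round 4 = [14, 9]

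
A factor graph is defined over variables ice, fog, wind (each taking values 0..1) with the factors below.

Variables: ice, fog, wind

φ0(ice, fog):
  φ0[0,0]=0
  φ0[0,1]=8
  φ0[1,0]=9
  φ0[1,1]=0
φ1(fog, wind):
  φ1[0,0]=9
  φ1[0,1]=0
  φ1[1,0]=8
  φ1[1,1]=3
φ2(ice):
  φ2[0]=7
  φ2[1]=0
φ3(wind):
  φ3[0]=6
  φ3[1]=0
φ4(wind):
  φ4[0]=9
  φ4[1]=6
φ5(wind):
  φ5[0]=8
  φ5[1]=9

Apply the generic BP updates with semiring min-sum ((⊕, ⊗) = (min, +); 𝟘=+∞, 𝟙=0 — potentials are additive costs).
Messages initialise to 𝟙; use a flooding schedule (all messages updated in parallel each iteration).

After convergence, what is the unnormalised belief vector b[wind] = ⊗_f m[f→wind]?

init: all messages = 𝟙 over 2 values
r1 m[φ0→ice] = [0, 0]
r1 m[φ0→fog] = [0, 0]
r1 m[φ1→fog] = [0, 3]
r1 m[φ1→wind] = [8, 0]
r1 m[φ2→ice] = [7, 0]
r1 m[φ3→wind] = [6, 0]
r1 m[φ4→wind] = [9, 6]
r1 m[φ5→wind] = [8, 9]
r1 m[ice→φ0] = [0, 0]
r1 m[ice→φ2] = [0, 0]
r1 m[fog→φ0] = [0, 0]
r1 m[fog→φ1] = [0, 0]
r1 m[wind→φ1] = [0, 0]
r1 m[wind→φ3] = [0, 0]
r1 m[wind→φ4] = [0, 0]
r1 m[wind→φ5] = [0, 0]
r2 m[φ0→ice] = [0, 0]
r2 m[φ0→fog] = [0, 0]
r2 m[φ1→fog] = [0, 3]
r2 m[φ1→wind] = [8, 0]
r2 m[φ2→ice] = [7, 0]
r2 m[φ3→wind] = [6, 0]
r2 m[φ4→wind] = [9, 6]
r2 m[φ5→wind] = [8, 9]
r2 m[ice→φ0] = [7, 0]
r2 m[ice→φ2] = [0, 0]
r2 m[fog→φ0] = [0, 3]
r2 m[fog→φ1] = [0, 0]
r2 m[wind→φ1] = [23, 15]
r2 m[wind→φ3] = [25, 15]
r2 m[wind→φ4] = [22, 9]
r2 m[wind→φ5] = [23, 6]
r3 m[φ0→ice] = [0, 3]
r3 m[φ0→fog] = [7, 0]
r3 m[φ1→fog] = [15, 18]
r3 m[φ1→wind] = [8, 0]
r3 m[φ2→ice] = [7, 0]
r3 m[φ3→wind] = [6, 0]
r3 m[φ4→wind] = [9, 6]
r3 m[φ5→wind] = [8, 9]
r3 m[ice→φ0] = [7, 0]
r3 m[ice→φ2] = [0, 0]
r3 m[fog→φ0] = [0, 3]
r3 m[fog→φ1] = [0, 0]
r3 m[wind→φ1] = [23, 15]
r3 m[wind→φ3] = [25, 15]
r3 m[wind→φ4] = [22, 9]
r3 m[wind→φ5] = [23, 6]
r4 m[φ0→ice] = [0, 3]
r4 m[φ0→fog] = [7, 0]
r4 m[φ1→fog] = [15, 18]
r4 m[φ1→wind] = [8, 0]
r4 m[φ2→ice] = [7, 0]
r4 m[φ3→wind] = [6, 0]
r4 m[φ4→wind] = [9, 6]
r4 m[φ5→wind] = [8, 9]
r4 m[ice→φ0] = [7, 0]
r4 m[ice→φ2] = [0, 3]
r4 m[fog→φ0] = [15, 18]
r4 m[fog→φ1] = [7, 0]
r4 m[wind→φ1] = [23, 15]
r4 m[wind→φ3] = [25, 15]
r4 m[wind→φ4] = [22, 9]
r4 m[wind→φ5] = [23, 6]
r5 m[φ0→ice] = [15, 18]
r5 m[φ0→fog] = [7, 0]
r5 m[φ1→fog] = [15, 18]
r5 m[φ1→wind] = [8, 3]
r5 m[φ2→ice] = [7, 0]
r5 m[φ3→wind] = [6, 0]
r5 m[φ4→wind] = [9, 6]
r5 m[φ5→wind] = [8, 9]
r5 m[ice→φ0] = [7, 0]
r5 m[ice→φ2] = [0, 3]
r5 m[fog→φ0] = [15, 18]
r5 m[fog→φ1] = [7, 0]
r5 m[wind→φ1] = [23, 15]
r5 m[wind→φ3] = [25, 15]
r5 m[wind→φ4] = [22, 9]
r5 m[wind→φ5] = [23, 6]
r6 m[φ0→ice] = [15, 18]
r6 m[φ0→fog] = [7, 0]
r6 m[φ1→fog] = [15, 18]
r6 m[φ1→wind] = [8, 3]
r6 m[φ2→ice] = [7, 0]
r6 m[φ3→wind] = [6, 0]
r6 m[φ4→wind] = [9, 6]
r6 m[φ5→wind] = [8, 9]
r6 m[ice→φ0] = [7, 0]
r6 m[ice→φ2] = [15, 18]
r6 m[fog→φ0] = [15, 18]
r6 m[fog→φ1] = [7, 0]
r6 m[wind→φ1] = [23, 15]
r6 m[wind→φ3] = [25, 18]
r6 m[wind→φ4] = [22, 12]
r6 m[wind→φ5] = [23, 9]
r7 m[φ0→ice] = [15, 18]
r7 m[φ0→fog] = [7, 0]
r7 m[φ1→fog] = [15, 18]
r7 m[φ1→wind] = [8, 3]
r7 m[φ2→ice] = [7, 0]
r7 m[φ3→wind] = [6, 0]
r7 m[φ4→wind] = [9, 6]
r7 m[φ5→wind] = [8, 9]
r7 m[ice→φ0] = [7, 0]
r7 m[ice→φ2] = [15, 18]
r7 m[fog→φ0] = [15, 18]
r7 m[fog→φ1] = [7, 0]
r7 m[wind→φ1] = [23, 15]
r7 m[wind→φ3] = [25, 18]
r7 m[wind→φ4] = [22, 12]
r7 m[wind→φ5] = [23, 9]
fixed point reached at round 7
b[wind] = ⊗ incoming = [31, 18]

b[wind] = [31, 18]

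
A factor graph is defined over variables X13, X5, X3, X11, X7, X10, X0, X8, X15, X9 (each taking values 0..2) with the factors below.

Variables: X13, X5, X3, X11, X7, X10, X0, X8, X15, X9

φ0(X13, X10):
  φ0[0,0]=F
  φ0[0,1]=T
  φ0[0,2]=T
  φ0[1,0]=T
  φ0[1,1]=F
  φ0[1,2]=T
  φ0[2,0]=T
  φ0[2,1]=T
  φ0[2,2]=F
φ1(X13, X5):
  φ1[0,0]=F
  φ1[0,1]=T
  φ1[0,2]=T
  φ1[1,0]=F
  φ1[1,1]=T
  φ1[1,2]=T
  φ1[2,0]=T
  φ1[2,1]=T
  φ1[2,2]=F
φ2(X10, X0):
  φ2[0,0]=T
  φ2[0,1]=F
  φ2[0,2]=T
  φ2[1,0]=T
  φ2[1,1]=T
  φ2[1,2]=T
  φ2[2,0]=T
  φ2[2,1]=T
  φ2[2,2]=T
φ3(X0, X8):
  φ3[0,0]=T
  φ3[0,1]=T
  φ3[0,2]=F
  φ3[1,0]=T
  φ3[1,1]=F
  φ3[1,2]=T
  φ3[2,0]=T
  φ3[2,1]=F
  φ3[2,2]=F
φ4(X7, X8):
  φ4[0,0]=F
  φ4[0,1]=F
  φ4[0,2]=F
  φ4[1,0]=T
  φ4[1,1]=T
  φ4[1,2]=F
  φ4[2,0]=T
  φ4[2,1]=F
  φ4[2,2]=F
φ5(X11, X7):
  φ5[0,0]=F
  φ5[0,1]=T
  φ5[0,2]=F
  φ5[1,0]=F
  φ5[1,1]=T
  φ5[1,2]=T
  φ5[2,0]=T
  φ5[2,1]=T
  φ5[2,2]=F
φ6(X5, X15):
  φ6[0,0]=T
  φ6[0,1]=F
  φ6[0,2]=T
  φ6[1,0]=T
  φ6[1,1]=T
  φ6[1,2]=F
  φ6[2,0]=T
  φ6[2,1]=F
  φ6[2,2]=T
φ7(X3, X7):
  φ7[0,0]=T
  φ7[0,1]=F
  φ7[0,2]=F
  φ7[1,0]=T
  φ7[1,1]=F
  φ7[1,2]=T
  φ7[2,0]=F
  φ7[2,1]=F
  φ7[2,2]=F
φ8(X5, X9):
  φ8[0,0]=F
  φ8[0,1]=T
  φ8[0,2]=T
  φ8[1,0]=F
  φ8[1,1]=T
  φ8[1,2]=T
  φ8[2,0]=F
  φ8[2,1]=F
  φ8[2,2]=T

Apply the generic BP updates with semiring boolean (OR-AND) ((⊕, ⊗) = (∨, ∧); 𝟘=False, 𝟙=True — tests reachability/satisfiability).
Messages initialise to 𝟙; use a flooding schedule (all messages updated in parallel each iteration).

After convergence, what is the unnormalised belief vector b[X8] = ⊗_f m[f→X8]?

init: all messages = 𝟙 over 3 values
r1 m[φ0→X13] = [T, T, T]
r1 m[φ0→X10] = [T, T, T]
r1 m[φ1→X13] = [T, T, T]
r1 m[φ1→X5] = [T, T, T]
r1 m[φ2→X10] = [T, T, T]
r1 m[φ2→X0] = [T, T, T]
r1 m[φ3→X0] = [T, T, T]
r1 m[φ3→X8] = [T, T, T]
r1 m[φ4→X7] = [F, T, T]
r1 m[φ4→X8] = [T, T, F]
r1 m[φ5→X11] = [T, T, T]
r1 m[φ5→X7] = [T, T, T]
r1 m[φ6→X5] = [T, T, T]
r1 m[φ6→X15] = [T, T, T]
r1 m[φ7→X3] = [T, T, F]
r1 m[φ7→X7] = [T, F, T]
r1 m[φ8→X5] = [T, T, T]
r1 m[φ8→X9] = [F, T, T]
r1 m[X13→φ0] = [T, T, T]
r1 m[X13→φ1] = [T, T, T]
r1 m[X5→φ1] = [T, T, T]
r1 m[X5→φ6] = [T, T, T]
r1 m[X5→φ8] = [T, T, T]
r1 m[X3→φ7] = [T, T, T]
r1 m[X11→φ5] = [T, T, T]
r1 m[X7→φ4] = [T, T, T]
r1 m[X7→φ5] = [T, T, T]
r1 m[X7→φ7] = [T, T, T]
r1 m[X10→φ0] = [T, T, T]
r1 m[X10→φ2] = [T, T, T]
r1 m[X0→φ2] = [T, T, T]
r1 m[X0→φ3] = [T, T, T]
r1 m[X8→φ3] = [T, T, T]
r1 m[X8→φ4] = [T, T, T]
r1 m[X15→φ6] = [T, T, T]
r1 m[X9→φ8] = [T, T, T]
r2 m[φ0→X13] = [T, T, T]
r2 m[φ0→X10] = [T, T, T]
r2 m[φ1→X13] = [T, T, T]
r2 m[φ1→X5] = [T, T, T]
r2 m[φ2→X10] = [T, T, T]
r2 m[φ2→X0] = [T, T, T]
r2 m[φ3→X0] = [T, T, T]
r2 m[φ3→X8] = [T, T, T]
r2 m[φ4→X7] = [F, T, T]
r2 m[φ4→X8] = [T, T, F]
r2 m[φ5→X11] = [T, T, T]
r2 m[φ5→X7] = [T, T, T]
r2 m[φ6→X5] = [T, T, T]
r2 m[φ6→X15] = [T, T, T]
r2 m[φ7→X3] = [T, T, F]
r2 m[φ7→X7] = [T, F, T]
r2 m[φ8→X5] = [T, T, T]
r2 m[φ8→X9] = [F, T, T]
r2 m[X13→φ0] = [T, T, T]
r2 m[X13→φ1] = [T, T, T]
r2 m[X5→φ1] = [T, T, T]
r2 m[X5→φ6] = [T, T, T]
r2 m[X5→φ8] = [T, T, T]
r2 m[X3→φ7] = [T, T, T]
r2 m[X11→φ5] = [T, T, T]
r2 m[X7→φ4] = [T, F, T]
r2 m[X7→φ5] = [F, F, T]
r2 m[X7→φ7] = [F, T, T]
r2 m[X10→φ0] = [T, T, T]
r2 m[X10→φ2] = [T, T, T]
r2 m[X0→φ2] = [T, T, T]
r2 m[X0→φ3] = [T, T, T]
r2 m[X8→φ3] = [T, T, F]
r2 m[X8→φ4] = [T, T, T]
r2 m[X15→φ6] = [T, T, T]
r2 m[X9→φ8] = [T, T, T]
r3 m[φ0→X13] = [T, T, T]
r3 m[φ0→X10] = [T, T, T]
r3 m[φ1→X13] = [T, T, T]
r3 m[φ1→X5] = [T, T, T]
r3 m[φ2→X10] = [T, T, T]
r3 m[φ2→X0] = [T, T, T]
r3 m[φ3→X0] = [T, T, T]
r3 m[φ3→X8] = [T, T, T]
r3 m[φ4→X7] = [F, T, T]
r3 m[φ4→X8] = [T, F, F]
r3 m[φ5→X11] = [F, T, F]
r3 m[φ5→X7] = [T, T, T]
r3 m[φ6→X5] = [T, T, T]
r3 m[φ6→X15] = [T, T, T]
r3 m[φ7→X3] = [F, T, F]
r3 m[φ7→X7] = [T, F, T]
r3 m[φ8→X5] = [T, T, T]
r3 m[φ8→X9] = [F, T, T]
r3 m[X13→φ0] = [T, T, T]
r3 m[X13→φ1] = [T, T, T]
r3 m[X5→φ1] = [T, T, T]
r3 m[X5→φ6] = [T, T, T]
r3 m[X5→φ8] = [T, T, T]
r3 m[X3→φ7] = [T, T, T]
r3 m[X11→φ5] = [T, T, T]
r3 m[X7→φ4] = [T, F, T]
r3 m[X7→φ5] = [F, F, T]
r3 m[X7→φ7] = [F, T, T]
r3 m[X10→φ0] = [T, T, T]
r3 m[X10→φ2] = [T, T, T]
r3 m[X0→φ2] = [T, T, T]
r3 m[X0→φ3] = [T, T, T]
r3 m[X8→φ3] = [T, T, F]
r3 m[X8→φ4] = [T, T, T]
r3 m[X15→φ6] = [T, T, T]
r3 m[X9→φ8] = [T, T, T]
r4 m[φ0→X13] = [T, T, T]
r4 m[φ0→X10] = [T, T, T]
r4 m[φ1→X13] = [T, T, T]
r4 m[φ1→X5] = [T, T, T]
r4 m[φ2→X10] = [T, T, T]
r4 m[φ2→X0] = [T, T, T]
r4 m[φ3→X0] = [T, T, T]
r4 m[φ3→X8] = [T, T, T]
r4 m[φ4→X7] = [F, T, T]
r4 m[φ4→X8] = [T, F, F]
r4 m[φ5→X11] = [F, T, F]
r4 m[φ5→X7] = [T, T, T]
r4 m[φ6→X5] = [T, T, T]
r4 m[φ6→X15] = [T, T, T]
r4 m[φ7→X3] = [F, T, F]
r4 m[φ7→X7] = [T, F, T]
r4 m[φ8→X5] = [T, T, T]
r4 m[φ8→X9] = [F, T, T]
r4 m[X13→φ0] = [T, T, T]
r4 m[X13→φ1] = [T, T, T]
r4 m[X5→φ1] = [T, T, T]
r4 m[X5→φ6] = [T, T, T]
r4 m[X5→φ8] = [T, T, T]
r4 m[X3→φ7] = [T, T, T]
r4 m[X11→φ5] = [T, T, T]
r4 m[X7→φ4] = [T, F, T]
r4 m[X7→φ5] = [F, F, T]
r4 m[X7→φ7] = [F, T, T]
r4 m[X10→φ0] = [T, T, T]
r4 m[X10→φ2] = [T, T, T]
r4 m[X0→φ2] = [T, T, T]
r4 m[X0→φ3] = [T, T, T]
r4 m[X8→φ3] = [T, F, F]
r4 m[X8→φ4] = [T, T, T]
r4 m[X15→φ6] = [T, T, T]
r4 m[X9→φ8] = [T, T, T]
r5 m[φ0→X13] = [T, T, T]
r5 m[φ0→X10] = [T, T, T]
r5 m[φ1→X13] = [T, T, T]
r5 m[φ1→X5] = [T, T, T]
r5 m[φ2→X10] = [T, T, T]
r5 m[φ2→X0] = [T, T, T]
r5 m[φ3→X0] = [T, T, T]
r5 m[φ3→X8] = [T, T, T]
r5 m[φ4→X7] = [F, T, T]
r5 m[φ4→X8] = [T, F, F]
r5 m[φ5→X11] = [F, T, F]
r5 m[φ5→X7] = [T, T, T]
r5 m[φ6→X5] = [T, T, T]
r5 m[φ6→X15] = [T, T, T]
r5 m[φ7→X3] = [F, T, F]
r5 m[φ7→X7] = [T, F, T]
r5 m[φ8→X5] = [T, T, T]
r5 m[φ8→X9] = [F, T, T]
r5 m[X13→φ0] = [T, T, T]
r5 m[X13→φ1] = [T, T, T]
r5 m[X5→φ1] = [T, T, T]
r5 m[X5→φ6] = [T, T, T]
r5 m[X5→φ8] = [T, T, T]
r5 m[X3→φ7] = [T, T, T]
r5 m[X11→φ5] = [T, T, T]
r5 m[X7→φ4] = [T, F, T]
r5 m[X7→φ5] = [F, F, T]
r5 m[X7→φ7] = [F, T, T]
r5 m[X10→φ0] = [T, T, T]
r5 m[X10→φ2] = [T, T, T]
r5 m[X0→φ2] = [T, T, T]
r5 m[X0→φ3] = [T, T, T]
r5 m[X8→φ3] = [T, F, F]
r5 m[X8→φ4] = [T, T, T]
r5 m[X15→φ6] = [T, T, T]
r5 m[X9→φ8] = [T, T, T]
fixed point reached at round 5
b[X8] = ⊗ incoming = [T, F, F]

b[X8] = [T, F, F]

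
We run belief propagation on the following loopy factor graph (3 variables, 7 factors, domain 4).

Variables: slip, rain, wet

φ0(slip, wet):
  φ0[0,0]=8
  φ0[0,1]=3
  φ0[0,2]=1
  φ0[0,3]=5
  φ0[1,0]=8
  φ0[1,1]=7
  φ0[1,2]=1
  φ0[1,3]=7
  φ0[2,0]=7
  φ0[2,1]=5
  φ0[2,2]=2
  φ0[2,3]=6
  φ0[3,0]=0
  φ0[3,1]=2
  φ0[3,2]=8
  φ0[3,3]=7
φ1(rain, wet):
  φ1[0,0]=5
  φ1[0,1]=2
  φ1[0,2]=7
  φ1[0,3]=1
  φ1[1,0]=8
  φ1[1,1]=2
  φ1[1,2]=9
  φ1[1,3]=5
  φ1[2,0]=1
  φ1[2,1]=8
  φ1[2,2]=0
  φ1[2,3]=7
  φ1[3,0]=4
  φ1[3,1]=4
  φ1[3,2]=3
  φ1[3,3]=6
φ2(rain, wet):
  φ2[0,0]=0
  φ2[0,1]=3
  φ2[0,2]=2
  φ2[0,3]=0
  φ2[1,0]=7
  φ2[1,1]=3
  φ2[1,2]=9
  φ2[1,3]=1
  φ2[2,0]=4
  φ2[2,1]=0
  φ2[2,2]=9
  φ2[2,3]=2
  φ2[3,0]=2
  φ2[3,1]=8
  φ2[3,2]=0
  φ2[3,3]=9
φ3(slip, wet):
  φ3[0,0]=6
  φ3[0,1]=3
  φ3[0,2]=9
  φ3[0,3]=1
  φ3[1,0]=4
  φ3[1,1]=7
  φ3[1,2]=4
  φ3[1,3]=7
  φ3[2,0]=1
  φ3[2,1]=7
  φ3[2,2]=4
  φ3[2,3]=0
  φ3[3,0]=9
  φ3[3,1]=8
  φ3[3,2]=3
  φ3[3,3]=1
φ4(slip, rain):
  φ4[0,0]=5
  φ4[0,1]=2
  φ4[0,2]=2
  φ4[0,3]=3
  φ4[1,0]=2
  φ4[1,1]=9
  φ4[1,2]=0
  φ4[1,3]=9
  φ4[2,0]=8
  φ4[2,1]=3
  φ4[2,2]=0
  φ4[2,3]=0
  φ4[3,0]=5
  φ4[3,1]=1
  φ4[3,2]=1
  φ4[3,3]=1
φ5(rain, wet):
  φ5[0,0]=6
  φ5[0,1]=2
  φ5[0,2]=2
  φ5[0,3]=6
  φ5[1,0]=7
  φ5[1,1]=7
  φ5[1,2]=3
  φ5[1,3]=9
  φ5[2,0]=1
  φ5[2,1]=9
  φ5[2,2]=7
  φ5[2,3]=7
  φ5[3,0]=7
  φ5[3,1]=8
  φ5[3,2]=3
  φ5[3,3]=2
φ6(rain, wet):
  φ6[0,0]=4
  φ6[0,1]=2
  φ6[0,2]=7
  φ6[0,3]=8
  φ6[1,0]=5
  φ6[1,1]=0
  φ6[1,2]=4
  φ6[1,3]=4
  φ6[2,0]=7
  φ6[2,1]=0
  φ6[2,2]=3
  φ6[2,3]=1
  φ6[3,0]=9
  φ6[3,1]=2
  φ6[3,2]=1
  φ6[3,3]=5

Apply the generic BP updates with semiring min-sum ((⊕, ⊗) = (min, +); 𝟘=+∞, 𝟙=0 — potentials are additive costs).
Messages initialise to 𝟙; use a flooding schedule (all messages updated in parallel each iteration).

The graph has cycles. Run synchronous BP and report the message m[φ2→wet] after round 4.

message @ round 4 = [5, 1, 6, 3]

init: all messages = 𝟙 over 4 values
r1 m[φ0→slip] = [1, 1, 2, 0]
r1 m[φ0→wet] = [0, 2, 1, 5]
r1 m[φ1→rain] = [1, 2, 0, 3]
r1 m[φ1→wet] = [1, 2, 0, 1]
r1 m[φ2→rain] = [0, 1, 0, 0]
r1 m[φ2→wet] = [0, 0, 0, 0]
r1 m[φ3→slip] = [1, 4, 0, 1]
r1 m[φ3→wet] = [1, 3, 3, 0]
r1 m[φ4→slip] = [2, 0, 0, 1]
r1 m[φ4→rain] = [2, 1, 0, 0]
r1 m[φ5→rain] = [2, 3, 1, 2]
r1 m[φ5→wet] = [1, 2, 2, 2]
r1 m[φ6→rain] = [2, 0, 0, 1]
r1 m[φ6→wet] = [4, 0, 1, 1]
r1 m[slip→φ0] = [0, 0, 0, 0]
r1 m[slip→φ3] = [0, 0, 0, 0]
r1 m[slip→φ4] = [0, 0, 0, 0]
r1 m[rain→φ1] = [0, 0, 0, 0]
r1 m[rain→φ2] = [0, 0, 0, 0]
r1 m[rain→φ4] = [0, 0, 0, 0]
r1 m[rain→φ5] = [0, 0, 0, 0]
r1 m[rain→φ6] = [0, 0, 0, 0]
r1 m[wet→φ0] = [0, 0, 0, 0]
r1 m[wet→φ1] = [0, 0, 0, 0]
r1 m[wet→φ2] = [0, 0, 0, 0]
r1 m[wet→φ3] = [0, 0, 0, 0]
r1 m[wet→φ5] = [0, 0, 0, 0]
r1 m[wet→φ6] = [0, 0, 0, 0]
r2 m[φ0→slip] = [1, 1, 2, 0]
r2 m[φ0→wet] = [0, 2, 1, 5]
r2 m[φ1→rain] = [1, 2, 0, 3]
r2 m[φ1→wet] = [1, 2, 0, 1]
r2 m[φ2→rain] = [0, 1, 0, 0]
r2 m[φ2→wet] = [0, 0, 0, 0]
r2 m[φ3→slip] = [1, 4, 0, 1]
r2 m[φ3→wet] = [1, 3, 3, 0]
r2 m[φ4→slip] = [2, 0, 0, 1]
r2 m[φ4→rain] = [2, 1, 0, 0]
r2 m[φ5→rain] = [2, 3, 1, 2]
r2 m[φ5→wet] = [1, 2, 2, 2]
r2 m[φ6→rain] = [2, 0, 0, 1]
r2 m[φ6→wet] = [4, 0, 1, 1]
r2 m[slip→φ0] = [3, 4, 0, 2]
r2 m[slip→φ3] = [3, 1, 2, 1]
r2 m[slip→φ4] = [2, 5, 2, 1]
r2 m[rain→φ1] = [6, 5, 1, 3]
r2 m[rain→φ2] = [7, 6, 1, 6]
r2 m[rain→φ4] = [5, 6, 1, 6]
r2 m[rain→φ5] = [5, 4, 0, 4]
r2 m[rain→φ6] = [5, 7, 1, 5]
r2 m[wet→φ0] = [7, 7, 6, 4]
r2 m[wet→φ1] = [6, 7, 7, 8]
r2 m[wet→φ2] = [7, 9, 7, 9]
r2 m[wet→φ3] = [6, 6, 4, 9]
r2 m[wet→φ5] = [6, 7, 5, 7]
r2 m[wet→φ6] = [3, 9, 6, 8]
r3 m[φ0→slip] = [7, 7, 8, 7]
r3 m[φ0→wet] = [2, 4, 2, 6]
r3 m[φ1→rain] = [9, 9, 7, 10]
r3 m[φ1→wet] = [2, 7, 1, 7]
r3 m[φ2→rain] = [7, 10, 9, 7]
r3 m[φ2→wet] = [5, 1, 6, 3]
r3 m[φ3→slip] = [9, 8, 7, 7]
r3 m[φ3→wet] = [3, 6, 4, 2]
r3 m[φ4→slip] = [3, 1, 1, 2]
r3 m[φ4→rain] = [6, 2, 2, 2]
r3 m[φ5→rain] = [7, 8, 7, 8]
r3 m[φ5→wet] = [1, 7, 7, 6]
r3 m[φ6→rain] = [7, 8, 9, 7]
r3 m[φ6→wet] = [8, 1, 4, 2]
r3 m[slip→φ0] = [3, 4, 0, 2]
r3 m[slip→φ3] = [3, 1, 2, 1]
r3 m[slip→φ4] = [2, 5, 2, 1]
r3 m[rain→φ1] = [6, 5, 1, 3]
r3 m[rain→φ2] = [7, 6, 1, 6]
r3 m[rain→φ4] = [5, 6, 1, 6]
r3 m[rain→φ5] = [5, 4, 0, 4]
r3 m[rain→φ6] = [5, 7, 1, 5]
r3 m[wet→φ0] = [7, 7, 6, 4]
r3 m[wet→φ1] = [6, 7, 7, 8]
r3 m[wet→φ2] = [7, 9, 7, 9]
r3 m[wet→φ3] = [6, 6, 4, 9]
r3 m[wet→φ5] = [6, 7, 5, 7]
r3 m[wet→φ6] = [3, 9, 6, 8]
r4 m[φ0→slip] = [7, 7, 8, 7]
r4 m[φ0→wet] = [2, 4, 2, 6]
r4 m[φ1→rain] = [9, 9, 7, 10]
r4 m[φ1→wet] = [2, 7, 1, 7]
r4 m[φ2→rain] = [7, 10, 9, 7]
r4 m[φ2→wet] = [5, 1, 6, 3]
r4 m[φ3→slip] = [9, 8, 7, 7]
r4 m[φ3→wet] = [3, 6, 4, 2]
r4 m[φ4→slip] = [3, 1, 1, 2]
r4 m[φ4→rain] = [6, 2, 2, 2]
r4 m[φ5→rain] = [7, 8, 7, 8]
r4 m[φ5→wet] = [1, 7, 7, 6]
r4 m[φ6→rain] = [7, 8, 9, 7]
r4 m[φ6→wet] = [8, 1, 4, 2]
r4 m[slip→φ0] = [12, 9, 8, 9]
r4 m[slip→φ3] = [10, 8, 9, 9]
r4 m[slip→φ4] = [16, 15, 15, 14]
r4 m[rain→φ1] = [27, 28, 27, 24]
r4 m[rain→φ2] = [29, 27, 25, 27]
r4 m[rain→φ4] = [30, 35, 32, 32]
r4 m[rain→φ5] = [29, 29, 27, 26]
r4 m[rain→φ6] = [29, 29, 25, 27]
r4 m[wet→φ0] = [19, 22, 22, 20]
r4 m[wet→φ1] = [19, 19, 23, 19]
r4 m[wet→φ2] = [16, 25, 18, 23]
r4 m[wet→φ3] = [18, 20, 20, 24]
r4 m[wet→φ5] = [20, 19, 17, 20]
r4 m[wet→φ6] = [13, 25, 20, 24]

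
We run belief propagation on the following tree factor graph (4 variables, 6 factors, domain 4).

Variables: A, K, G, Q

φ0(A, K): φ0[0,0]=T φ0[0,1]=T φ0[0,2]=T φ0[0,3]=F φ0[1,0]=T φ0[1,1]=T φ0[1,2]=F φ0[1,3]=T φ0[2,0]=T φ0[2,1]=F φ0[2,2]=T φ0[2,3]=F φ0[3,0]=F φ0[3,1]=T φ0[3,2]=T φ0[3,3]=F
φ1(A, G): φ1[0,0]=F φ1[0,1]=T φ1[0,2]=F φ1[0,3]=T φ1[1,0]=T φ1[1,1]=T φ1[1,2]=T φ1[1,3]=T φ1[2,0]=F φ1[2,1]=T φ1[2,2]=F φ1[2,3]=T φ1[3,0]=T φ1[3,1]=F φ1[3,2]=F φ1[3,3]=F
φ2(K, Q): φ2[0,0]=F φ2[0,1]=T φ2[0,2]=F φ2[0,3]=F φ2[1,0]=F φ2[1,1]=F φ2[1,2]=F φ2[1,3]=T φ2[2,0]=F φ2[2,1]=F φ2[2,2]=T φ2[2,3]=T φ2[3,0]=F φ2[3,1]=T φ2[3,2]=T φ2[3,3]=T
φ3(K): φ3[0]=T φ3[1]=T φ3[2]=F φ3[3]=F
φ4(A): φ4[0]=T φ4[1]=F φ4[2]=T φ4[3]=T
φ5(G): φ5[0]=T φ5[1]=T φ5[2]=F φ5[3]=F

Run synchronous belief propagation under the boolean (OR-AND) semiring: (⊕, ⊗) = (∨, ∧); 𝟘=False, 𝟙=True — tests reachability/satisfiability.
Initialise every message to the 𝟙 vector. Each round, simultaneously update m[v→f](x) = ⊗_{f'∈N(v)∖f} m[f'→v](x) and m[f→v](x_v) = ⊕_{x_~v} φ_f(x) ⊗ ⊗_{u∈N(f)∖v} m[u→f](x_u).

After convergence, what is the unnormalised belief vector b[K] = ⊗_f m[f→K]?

init: all messages = 𝟙 over 4 values
r1 m[φ0→A] = [T, T, T, T]
r1 m[φ0→K] = [T, T, T, T]
r1 m[φ1→A] = [T, T, T, T]
r1 m[φ1→G] = [T, T, T, T]
r1 m[φ2→K] = [T, T, T, T]
r1 m[φ2→Q] = [F, T, T, T]
r1 m[φ3→K] = [T, T, F, F]
r1 m[φ4→A] = [T, F, T, T]
r1 m[φ5→G] = [T, T, F, F]
r1 m[A→φ0] = [T, T, T, T]
r1 m[A→φ1] = [T, T, T, T]
r1 m[A→φ4] = [T, T, T, T]
r1 m[K→φ0] = [T, T, T, T]
r1 m[K→φ2] = [T, T, T, T]
r1 m[K→φ3] = [T, T, T, T]
r1 m[G→φ1] = [T, T, T, T]
r1 m[G→φ5] = [T, T, T, T]
r1 m[Q→φ2] = [T, T, T, T]
r2 m[φ0→A] = [T, T, T, T]
r2 m[φ0→K] = [T, T, T, T]
r2 m[φ1→A] = [T, T, T, T]
r2 m[φ1→G] = [T, T, T, T]
r2 m[φ2→K] = [T, T, T, T]
r2 m[φ2→Q] = [F, T, T, T]
r2 m[φ3→K] = [T, T, F, F]
r2 m[φ4→A] = [T, F, T, T]
r2 m[φ5→G] = [T, T, F, F]
r2 m[A→φ0] = [T, F, T, T]
r2 m[A→φ1] = [T, F, T, T]
r2 m[A→φ4] = [T, T, T, T]
r2 m[K→φ0] = [T, T, F, F]
r2 m[K→φ2] = [T, T, F, F]
r2 m[K→φ3] = [T, T, T, T]
r2 m[G→φ1] = [T, T, F, F]
r2 m[G→φ5] = [T, T, T, T]
r2 m[Q→φ2] = [T, T, T, T]
r3 m[φ0→A] = [T, T, T, T]
r3 m[φ0→K] = [T, T, T, F]
r3 m[φ1→A] = [T, T, T, T]
r3 m[φ1→G] = [T, T, F, T]
r3 m[φ2→K] = [T, T, T, T]
r3 m[φ2→Q] = [F, T, F, T]
r3 m[φ3→K] = [T, T, F, F]
r3 m[φ4→A] = [T, F, T, T]
r3 m[φ5→G] = [T, T, F, F]
r3 m[A→φ0] = [T, F, T, T]
r3 m[A→φ1] = [T, F, T, T]
r3 m[A→φ4] = [T, T, T, T]
r3 m[K→φ0] = [T, T, F, F]
r3 m[K→φ2] = [T, T, F, F]
r3 m[K→φ3] = [T, T, T, T]
r3 m[G→φ1] = [T, T, F, F]
r3 m[G→φ5] = [T, T, T, T]
r3 m[Q→φ2] = [T, T, T, T]
r4 m[φ0→A] = [T, T, T, T]
r4 m[φ0→K] = [T, T, T, F]
r4 m[φ1→A] = [T, T, T, T]
r4 m[φ1→G] = [T, T, F, T]
r4 m[φ2→K] = [T, T, T, T]
r4 m[φ2→Q] = [F, T, F, T]
r4 m[φ3→K] = [T, T, F, F]
r4 m[φ4→A] = [T, F, T, T]
r4 m[φ5→G] = [T, T, F, F]
r4 m[A→φ0] = [T, F, T, T]
r4 m[A→φ1] = [T, F, T, T]
r4 m[A→φ4] = [T, T, T, T]
r4 m[K→φ0] = [T, T, F, F]
r4 m[K→φ2] = [T, T, F, F]
r4 m[K→φ3] = [T, T, T, F]
r4 m[G→φ1] = [T, T, F, F]
r4 m[G→φ5] = [T, T, F, T]
r4 m[Q→φ2] = [T, T, T, T]
r5 m[φ0→A] = [T, T, T, T]
r5 m[φ0→K] = [T, T, T, F]
r5 m[φ1→A] = [T, T, T, T]
r5 m[φ1→G] = [T, T, F, T]
r5 m[φ2→K] = [T, T, T, T]
r5 m[φ2→Q] = [F, T, F, T]
r5 m[φ3→K] = [T, T, F, F]
r5 m[φ4→A] = [T, F, T, T]
r5 m[φ5→G] = [T, T, F, F]
r5 m[A→φ0] = [T, F, T, T]
r5 m[A→φ1] = [T, F, T, T]
r5 m[A→φ4] = [T, T, T, T]
r5 m[K→φ0] = [T, T, F, F]
r5 m[K→φ2] = [T, T, F, F]
r5 m[K→φ3] = [T, T, T, F]
r5 m[G→φ1] = [T, T, F, F]
r5 m[G→φ5] = [T, T, F, T]
r5 m[Q→φ2] = [T, T, T, T]
fixed point reached at round 5
b[K] = ⊗ incoming = [T, T, F, F]

b[K] = [T, T, F, F]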